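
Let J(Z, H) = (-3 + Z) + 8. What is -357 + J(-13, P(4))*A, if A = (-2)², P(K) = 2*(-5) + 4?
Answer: -389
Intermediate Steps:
P(K) = -6 (P(K) = -10 + 4 = -6)
J(Z, H) = 5 + Z
A = 4
-357 + J(-13, P(4))*A = -357 + (5 - 13)*4 = -357 - 8*4 = -357 - 32 = -389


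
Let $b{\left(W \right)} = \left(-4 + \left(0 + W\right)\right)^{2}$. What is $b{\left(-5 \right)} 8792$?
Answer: $712152$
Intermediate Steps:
$b{\left(W \right)} = \left(-4 + W\right)^{2}$
$b{\left(-5 \right)} 8792 = \left(-4 - 5\right)^{2} \cdot 8792 = \left(-9\right)^{2} \cdot 8792 = 81 \cdot 8792 = 712152$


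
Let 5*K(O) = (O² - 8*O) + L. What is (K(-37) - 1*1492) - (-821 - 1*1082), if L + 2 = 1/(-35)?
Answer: 130129/175 ≈ 743.59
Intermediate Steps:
L = -71/35 (L = -2 + 1/(-35) = -2 - 1/35 = -71/35 ≈ -2.0286)
K(O) = -71/175 - 8*O/5 + O²/5 (K(O) = ((O² - 8*O) - 71/35)/5 = (-71/35 + O² - 8*O)/5 = -71/175 - 8*O/5 + O²/5)
(K(-37) - 1*1492) - (-821 - 1*1082) = ((-71/175 - 8/5*(-37) + (⅕)*(-37)²) - 1*1492) - (-821 - 1*1082) = ((-71/175 + 296/5 + (⅕)*1369) - 1492) - (-821 - 1082) = ((-71/175 + 296/5 + 1369/5) - 1492) - 1*(-1903) = (58204/175 - 1492) + 1903 = -202896/175 + 1903 = 130129/175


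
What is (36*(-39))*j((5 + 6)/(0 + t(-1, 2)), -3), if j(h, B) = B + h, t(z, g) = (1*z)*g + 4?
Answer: -3510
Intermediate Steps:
t(z, g) = 4 + g*z (t(z, g) = z*g + 4 = g*z + 4 = 4 + g*z)
(36*(-39))*j((5 + 6)/(0 + t(-1, 2)), -3) = (36*(-39))*(-3 + (5 + 6)/(0 + (4 + 2*(-1)))) = -1404*(-3 + 11/(0 + (4 - 2))) = -1404*(-3 + 11/(0 + 2)) = -1404*(-3 + 11/2) = -1404*5/2 = -3510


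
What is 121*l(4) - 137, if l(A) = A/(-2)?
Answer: -379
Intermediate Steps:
l(A) = -A/2 (l(A) = A*(-1/2) = -A/2)
121*l(4) - 137 = 121*(-1/2*4) - 137 = 121*(-2) - 137 = -242 - 137 = -379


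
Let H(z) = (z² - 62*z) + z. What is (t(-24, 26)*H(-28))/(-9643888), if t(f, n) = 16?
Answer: -2492/602743 ≈ -0.0041344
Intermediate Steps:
H(z) = z² - 61*z
(t(-24, 26)*H(-28))/(-9643888) = (16*(-28*(-61 - 28)))/(-9643888) = (16*(-28*(-89)))*(-1/9643888) = (16*2492)*(-1/9643888) = 39872*(-1/9643888) = -2492/602743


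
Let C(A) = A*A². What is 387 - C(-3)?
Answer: 414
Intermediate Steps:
C(A) = A³
387 - C(-3) = 387 - 1*(-3)³ = 387 - 1*(-27) = 387 + 27 = 414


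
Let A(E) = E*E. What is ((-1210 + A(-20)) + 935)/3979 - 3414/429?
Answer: -4510227/568997 ≈ -7.9266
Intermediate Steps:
A(E) = E²
((-1210 + A(-20)) + 935)/3979 - 3414/429 = ((-1210 + (-20)²) + 935)/3979 - 3414/429 = ((-1210 + 400) + 935)*(1/3979) - 3414*1/429 = (-810 + 935)*(1/3979) - 1138/143 = 125*(1/3979) - 1138/143 = 125/3979 - 1138/143 = -4510227/568997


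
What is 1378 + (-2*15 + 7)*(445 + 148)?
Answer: -12261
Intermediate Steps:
1378 + (-2*15 + 7)*(445 + 148) = 1378 + (-30 + 7)*593 = 1378 - 23*593 = 1378 - 13639 = -12261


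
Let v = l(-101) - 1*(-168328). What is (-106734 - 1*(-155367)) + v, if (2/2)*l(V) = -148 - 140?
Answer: 216673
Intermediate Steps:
l(V) = -288 (l(V) = -148 - 140 = -288)
v = 168040 (v = -288 - 1*(-168328) = -288 + 168328 = 168040)
(-106734 - 1*(-155367)) + v = (-106734 - 1*(-155367)) + 168040 = (-106734 + 155367) + 168040 = 48633 + 168040 = 216673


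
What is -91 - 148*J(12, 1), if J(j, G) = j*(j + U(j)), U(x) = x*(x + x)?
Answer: -532891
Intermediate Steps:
U(x) = 2*x² (U(x) = x*(2*x) = 2*x²)
J(j, G) = j*(j + 2*j²)
-91 - 148*J(12, 1) = -91 - 148*12²*(1 + 2*12) = -91 - 21312*(1 + 24) = -91 - 21312*25 = -91 - 148*3600 = -91 - 532800 = -532891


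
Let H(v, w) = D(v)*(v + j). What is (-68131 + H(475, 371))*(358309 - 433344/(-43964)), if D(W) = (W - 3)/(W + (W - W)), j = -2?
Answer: -25314468189677159/1044145 ≈ -2.4244e+10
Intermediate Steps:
D(W) = (-3 + W)/W (D(W) = (-3 + W)/(W + 0) = (-3 + W)/W)
H(v, w) = (-3 + v)*(-2 + v)/v (H(v, w) = ((-3 + v)/v)*(v - 2) = ((-3 + v)/v)*(-2 + v) = (-3 + v)*(-2 + v)/v)
(-68131 + H(475, 371))*(358309 - 433344/(-43964)) = (-68131 + (-5 + 475 + 6/475))*(358309 - 433344/(-43964)) = (-68131 + (-5 + 475 + 6*(1/475)))*(358309 - 433344*(-1/43964)) = (-68131 + (-5 + 475 + 6/475))*(358309 + 108336/10991) = (-68131 + 223256/475)*(3938282555/10991) = -32138969/475*3938282555/10991 = -25314468189677159/1044145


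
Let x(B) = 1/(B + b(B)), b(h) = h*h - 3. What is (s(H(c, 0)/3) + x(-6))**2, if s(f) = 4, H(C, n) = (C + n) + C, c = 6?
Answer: 11881/729 ≈ 16.298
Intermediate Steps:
H(C, n) = n + 2*C
b(h) = -3 + h**2 (b(h) = h**2 - 3 = -3 + h**2)
x(B) = 1/(-3 + B + B**2) (x(B) = 1/(B + (-3 + B**2)) = 1/(-3 + B + B**2))
(s(H(c, 0)/3) + x(-6))**2 = (4 + 1/(-3 - 6 + (-6)**2))**2 = (4 + 1/(-3 - 6 + 36))**2 = (4 + 1/27)**2 = (109/27)**2 = 11881/729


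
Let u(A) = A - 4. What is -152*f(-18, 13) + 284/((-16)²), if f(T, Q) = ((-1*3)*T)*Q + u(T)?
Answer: -6614969/64 ≈ -1.0336e+5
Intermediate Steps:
u(A) = -4 + A
f(T, Q) = -4 + T - 3*Q*T (f(T, Q) = ((-1*3)*T)*Q + (-4 + T) = (-3*T)*Q + (-4 + T) = -3*Q*T + (-4 + T) = -4 + T - 3*Q*T)
-152*f(-18, 13) + 284/((-16)²) = -152*(-4 - 18 - 3*13*(-18)) + 284/((-16)²) = -152*(-4 - 18 + 702) + 284/256 = -152*680 + 284*(1/256) = -103360 + 71/64 = -6614969/64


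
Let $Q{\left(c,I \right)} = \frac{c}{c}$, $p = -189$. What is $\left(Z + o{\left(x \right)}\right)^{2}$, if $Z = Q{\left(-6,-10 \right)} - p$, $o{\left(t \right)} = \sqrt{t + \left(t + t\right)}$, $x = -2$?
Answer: $\left(190 + i \sqrt{6}\right)^{2} \approx 36094.0 + 930.8 i$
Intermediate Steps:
$Q{\left(c,I \right)} = 1$
$o{\left(t \right)} = \sqrt{3} \sqrt{t}$ ($o{\left(t \right)} = \sqrt{t + 2 t} = \sqrt{3 t} = \sqrt{3} \sqrt{t}$)
$Z = 190$ ($Z = 1 - -189 = 1 + 189 = 190$)
$\left(Z + o{\left(x \right)}\right)^{2} = \left(190 + \sqrt{3} \sqrt{-2}\right)^{2} = \left(190 + \sqrt{3} i \sqrt{2}\right)^{2} = \left(190 + i \sqrt{6}\right)^{2}$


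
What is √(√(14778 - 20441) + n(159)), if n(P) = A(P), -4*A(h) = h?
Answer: √(-159 + 4*I*√5663)/2 ≈ 4.7622 + 7.9011*I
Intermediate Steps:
A(h) = -h/4
n(P) = -P/4
√(√(14778 - 20441) + n(159)) = √(√(14778 - 20441) - ¼*159) = √(√(-5663) - 159/4) = √(I*√5663 - 159/4) = √(-159/4 + I*√5663)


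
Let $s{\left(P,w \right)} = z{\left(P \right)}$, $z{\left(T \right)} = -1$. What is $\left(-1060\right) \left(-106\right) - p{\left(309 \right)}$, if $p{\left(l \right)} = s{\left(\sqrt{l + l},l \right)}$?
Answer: $112361$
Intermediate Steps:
$s{\left(P,w \right)} = -1$
$p{\left(l \right)} = -1$
$\left(-1060\right) \left(-106\right) - p{\left(309 \right)} = \left(-1060\right) \left(-106\right) - -1 = 112360 + 1 = 112361$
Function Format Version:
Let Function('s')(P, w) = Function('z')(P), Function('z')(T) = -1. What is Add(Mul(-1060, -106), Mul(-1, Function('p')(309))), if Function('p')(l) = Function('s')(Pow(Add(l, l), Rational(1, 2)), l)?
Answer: 112361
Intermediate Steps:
Function('s')(P, w) = -1
Function('p')(l) = -1
Add(Mul(-1060, -106), Mul(-1, Function('p')(309))) = Add(Mul(-1060, -106), Mul(-1, -1)) = Add(112360, 1) = 112361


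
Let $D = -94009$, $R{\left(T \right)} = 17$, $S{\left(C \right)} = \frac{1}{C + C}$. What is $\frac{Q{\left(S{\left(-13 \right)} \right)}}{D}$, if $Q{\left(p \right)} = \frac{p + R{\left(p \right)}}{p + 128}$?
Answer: $- \frac{147}{104255981} \approx -1.41 \cdot 10^{-6}$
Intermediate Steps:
$S{\left(C \right)} = \frac{1}{2 C}$
$Q{\left(p \right)} = \frac{17 + p}{128 + p}$ ($Q{\left(p \right)} = \frac{p + 17}{p + 128} = \frac{17 + p}{128 + p}$)
$\frac{Q{\left(S{\left(-13 \right)} \right)}}{D} = \frac{\frac{1}{128 + \frac{1}{2 \left(-13\right)}} \left(17 + \frac{1}{2 \left(-13\right)}\right)}{-94009} = \frac{17 + \frac{1}{2} \left(- \frac{1}{13}\right)}{128 + \frac{1}{2} \left(- \frac{1}{13}\right)} \left(- \frac{1}{94009}\right) = \frac{17 - \frac{1}{26}}{128 - \frac{1}{26}} \left(- \frac{1}{94009}\right) = \frac{1}{\frac{3327}{26}} \cdot \frac{441}{26} \left(- \frac{1}{94009}\right) = \frac{26}{3327} \cdot \frac{441}{26} \left(- \frac{1}{94009}\right) = \frac{147}{1109} \left(- \frac{1}{94009}\right) = - \frac{147}{104255981}$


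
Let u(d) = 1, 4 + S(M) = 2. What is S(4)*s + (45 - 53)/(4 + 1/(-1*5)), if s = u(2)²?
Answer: -78/19 ≈ -4.1053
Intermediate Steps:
S(M) = -2 (S(M) = -4 + 2 = -2)
s = 1 (s = 1² = 1)
S(4)*s + (45 - 53)/(4 + 1/(-1*5)) = -2*1 + (45 - 53)/(4 + 1/(-1*5)) = -2 - 8/(4 + 1/(-5)) = -2 - 8/(4 - ⅕) = -2 - 8/19/5 = -2 - 8*5/19 = -2 - 40/19 = -78/19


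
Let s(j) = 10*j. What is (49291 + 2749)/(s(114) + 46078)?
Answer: 26020/23609 ≈ 1.1021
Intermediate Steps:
(49291 + 2749)/(s(114) + 46078) = (49291 + 2749)/(10*114 + 46078) = 52040/(1140 + 46078) = 52040/47218 = 52040*(1/47218) = 26020/23609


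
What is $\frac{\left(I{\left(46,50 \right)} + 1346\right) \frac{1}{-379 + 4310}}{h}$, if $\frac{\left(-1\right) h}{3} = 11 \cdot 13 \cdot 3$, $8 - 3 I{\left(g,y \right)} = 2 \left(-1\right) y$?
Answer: $- \frac{1382}{5059197} \approx -0.00027317$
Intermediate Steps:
$I{\left(g,y \right)} = \frac{8}{3} + \frac{2 y}{3}$ ($I{\left(g,y \right)} = \frac{8}{3} - \frac{2 \left(-1\right) y}{3} = \frac{8}{3} - \frac{\left(-2\right) y}{3} = \frac{8}{3} + \frac{2 y}{3}$)
$h = -1287$ ($h = - 3 \cdot 11 \cdot 13 \cdot 3 = - 3 \cdot 143 \cdot 3 = \left(-3\right) 429 = -1287$)
$\frac{\left(I{\left(46,50 \right)} + 1346\right) \frac{1}{-379 + 4310}}{h} = \frac{\left(\left(\frac{8}{3} + \frac{2}{3} \cdot 50\right) + 1346\right) \frac{1}{-379 + 4310}}{-1287} = \frac{\left(\frac{8}{3} + \frac{100}{3}\right) + 1346}{3931} \left(- \frac{1}{1287}\right) = \left(36 + 1346\right) \frac{1}{3931} \left(- \frac{1}{1287}\right) = 1382 \cdot \frac{1}{3931} \left(- \frac{1}{1287}\right) = \frac{1382}{3931} \left(- \frac{1}{1287}\right) = - \frac{1382}{5059197}$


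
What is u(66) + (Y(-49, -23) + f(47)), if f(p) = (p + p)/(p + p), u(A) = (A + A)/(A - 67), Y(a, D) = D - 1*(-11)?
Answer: -143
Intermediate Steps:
Y(a, D) = 11 + D (Y(a, D) = D + 11 = 11 + D)
u(A) = 2*A/(-67 + A) (u(A) = (2*A)/(-67 + A) = 2*A/(-67 + A))
f(p) = 1 (f(p) = (2*p)/((2*p)) = (2*p)*(1/(2*p)) = 1)
u(66) + (Y(-49, -23) + f(47)) = 2*66/(-67 + 66) + ((11 - 23) + 1) = 2*66/(-1) + (-12 + 1) = 2*66*(-1) - 11 = -132 - 11 = -143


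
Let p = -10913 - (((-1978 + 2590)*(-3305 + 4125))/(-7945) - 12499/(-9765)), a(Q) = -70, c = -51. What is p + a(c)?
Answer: -24208345778/2216655 ≈ -10921.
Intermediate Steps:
p = -24053179928/2216655 (p = -10913 - ((612*820)*(-1/7945) - 12499*(-1/9765)) = -10913 - (501840*(-1/7945) + 12499/9765) = -10913 - (-100368/1589 + 12499/9765) = -10913 - 1*(-137176087/2216655) = -10913 + 137176087/2216655 = -24053179928/2216655 ≈ -10851.)
p + a(c) = -24053179928/2216655 - 70 = -24208345778/2216655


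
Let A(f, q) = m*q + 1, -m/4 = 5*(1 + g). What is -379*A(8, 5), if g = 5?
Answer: 227021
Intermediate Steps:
m = -120 (m = -20*(1 + 5) = -20*6 = -4*30 = -120)
A(f, q) = 1 - 120*q (A(f, q) = -120*q + 1 = 1 - 120*q)
-379*A(8, 5) = -379*(1 - 120*5) = -379*(1 - 600) = -379*(-599) = 227021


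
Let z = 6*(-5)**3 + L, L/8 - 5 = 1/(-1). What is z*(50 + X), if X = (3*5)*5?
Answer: -89750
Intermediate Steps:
L = 32 (L = 40 + 8/(-1) = 40 + 8*(-1) = 40 - 8 = 32)
X = 75 (X = 15*5 = 75)
z = -718 (z = 6*(-5)**3 + 32 = 6*(-125) + 32 = -750 + 32 = -718)
z*(50 + X) = -718*(50 + 75) = -718*125 = -89750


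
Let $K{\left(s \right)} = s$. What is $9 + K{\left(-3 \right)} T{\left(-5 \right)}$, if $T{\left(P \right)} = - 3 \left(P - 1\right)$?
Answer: $-45$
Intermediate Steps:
$T{\left(P \right)} = 3 - 3 P$ ($T{\left(P \right)} = - 3 \left(-1 + P\right) = 3 - 3 P$)
$9 + K{\left(-3 \right)} T{\left(-5 \right)} = 9 - 3 \left(3 - -15\right) = 9 - 3 \left(3 + 15\right) = 9 - 54 = -45$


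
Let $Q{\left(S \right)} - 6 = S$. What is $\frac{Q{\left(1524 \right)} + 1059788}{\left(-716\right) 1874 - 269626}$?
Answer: $- \frac{530659}{805705} \approx -0.65863$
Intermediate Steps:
$Q{\left(S \right)} = 6 + S$
$\frac{Q{\left(1524 \right)} + 1059788}{\left(-716\right) 1874 - 269626} = \frac{\left(6 + 1524\right) + 1059788}{\left(-716\right) 1874 - 269626} = \frac{1530 + 1059788}{-1341784 - 269626} = \frac{1061318}{-1611410} = 1061318 \left(- \frac{1}{1611410}\right) = - \frac{530659}{805705}$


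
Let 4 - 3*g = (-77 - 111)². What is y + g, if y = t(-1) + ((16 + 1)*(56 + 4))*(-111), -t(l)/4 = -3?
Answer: -124988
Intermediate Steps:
t(l) = 12 (t(l) = -4*(-3) = 12)
y = -113208 (y = 12 + ((16 + 1)*(56 + 4))*(-111) = 12 + (17*60)*(-111) = 12 + 1020*(-111) = 12 - 113220 = -113208)
g = -11780 (g = 4/3 - (-77 - 111)²/3 = 4/3 - ⅓*(-188)² = 4/3 - ⅓*35344 = 4/3 - 35344/3 = -11780)
y + g = -113208 - 11780 = -124988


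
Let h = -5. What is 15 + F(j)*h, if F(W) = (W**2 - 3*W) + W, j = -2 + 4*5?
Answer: -1425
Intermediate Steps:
j = 18 (j = -2 + 20 = 18)
F(W) = W**2 - 2*W
15 + F(j)*h = 15 + (18*(-2 + 18))*(-5) = 15 + (18*16)*(-5) = 15 + 288*(-5) = 15 - 1440 = -1425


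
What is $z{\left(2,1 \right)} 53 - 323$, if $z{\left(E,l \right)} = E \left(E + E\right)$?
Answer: $101$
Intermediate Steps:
$z{\left(E,l \right)} = 2 E^{2}$ ($z{\left(E,l \right)} = E 2 E = 2 E^{2}$)
$z{\left(2,1 \right)} 53 - 323 = 2 \cdot 2^{2} \cdot 53 - 323 = 2 \cdot 4 \cdot 53 - 323 = 8 \cdot 53 - 323 = 424 - 323 = 101$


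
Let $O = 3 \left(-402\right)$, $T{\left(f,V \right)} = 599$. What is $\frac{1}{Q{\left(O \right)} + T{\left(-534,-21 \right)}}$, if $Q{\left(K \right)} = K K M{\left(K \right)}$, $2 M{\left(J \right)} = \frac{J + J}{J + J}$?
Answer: $\frac{1}{727817} \approx 1.374 \cdot 10^{-6}$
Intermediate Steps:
$M{\left(J \right)} = \frac{1}{2}$ ($M{\left(J \right)} = \frac{\left(J + J\right) \frac{1}{J + J}}{2} = \frac{2 J \frac{1}{2 J}}{2} = \frac{1}{2} \cdot 1 = \frac{1}{2}$)
$O = -1206$
$Q{\left(K \right)} = \frac{K^{2}}{2}$ ($Q{\left(K \right)} = K K \frac{1}{2} = K^{2} \cdot \frac{1}{2} = \frac{K^{2}}{2}$)
$\frac{1}{Q{\left(O \right)} + T{\left(-534,-21 \right)}} = \frac{1}{\frac{\left(-1206\right)^{2}}{2} + 599} = \frac{1}{\frac{1}{2} \cdot 1454436 + 599} = \frac{1}{727218 + 599} = \frac{1}{727817}$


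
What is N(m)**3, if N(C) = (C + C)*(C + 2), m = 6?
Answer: 884736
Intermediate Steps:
N(C) = 2*C*(2 + C) (N(C) = (2*C)*(2 + C) = 2*C*(2 + C))
N(m)**3 = (2*6*(2 + 6))**3 = (2*6*8)**3 = 96**3 = 884736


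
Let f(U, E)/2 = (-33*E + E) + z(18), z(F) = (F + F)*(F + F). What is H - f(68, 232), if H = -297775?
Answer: -285519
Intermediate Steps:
z(F) = 4*F² (z(F) = (2*F)*(2*F) = 4*F²)
f(U, E) = 2592 - 64*E (f(U, E) = 2*((-33*E + E) + 4*18²) = 2*(-32*E + 4*324) = 2*(-32*E + 1296) = 2*(1296 - 32*E) = 2592 - 64*E)
H - f(68, 232) = -297775 - (2592 - 64*232) = -297775 - (2592 - 14848) = -297775 - 1*(-12256) = -297775 + 12256 = -285519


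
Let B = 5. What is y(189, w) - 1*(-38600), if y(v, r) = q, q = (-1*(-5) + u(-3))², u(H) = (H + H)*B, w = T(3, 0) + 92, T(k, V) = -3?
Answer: 39225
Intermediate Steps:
w = 89 (w = -3 + 92 = 89)
u(H) = 10*H (u(H) = (H + H)*5 = (2*H)*5 = 10*H)
q = 625 (q = (-1*(-5) + 10*(-3))² = (5 - 30)² = (-25)² = 625)
y(v, r) = 625
y(189, w) - 1*(-38600) = 625 - 1*(-38600) = 625 + 38600 = 39225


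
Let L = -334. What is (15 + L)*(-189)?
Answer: 60291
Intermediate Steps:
(15 + L)*(-189) = (15 - 334)*(-189) = -319*(-189) = 60291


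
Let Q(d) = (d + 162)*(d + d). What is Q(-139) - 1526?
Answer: -7920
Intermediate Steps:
Q(d) = 2*d*(162 + d) (Q(d) = (162 + d)*(2*d) = 2*d*(162 + d))
Q(-139) - 1526 = 2*(-139)*(162 - 139) - 1526 = 2*(-139)*23 - 1526 = -6394 - 1526 = -7920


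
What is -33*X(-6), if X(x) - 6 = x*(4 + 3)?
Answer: 1188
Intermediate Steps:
X(x) = 6 + 7*x (X(x) = 6 + x*(4 + 3) = 6 + x*7 = 6 + 7*x)
-33*X(-6) = -33*(6 + 7*(-6)) = -33*(6 - 42) = -33*(-36) = 1188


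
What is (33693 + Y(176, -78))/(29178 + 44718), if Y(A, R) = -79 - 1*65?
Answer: 11183/24632 ≈ 0.45400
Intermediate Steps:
Y(A, R) = -144 (Y(A, R) = -79 - 65 = -144)
(33693 + Y(176, -78))/(29178 + 44718) = (33693 - 144)/(29178 + 44718) = 33549/73896 = 33549*(1/73896) = 11183/24632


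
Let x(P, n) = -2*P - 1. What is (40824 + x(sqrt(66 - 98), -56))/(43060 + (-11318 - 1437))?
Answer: 40823/30305 - 8*I*sqrt(2)/30305 ≈ 1.3471 - 0.00037333*I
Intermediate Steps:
x(P, n) = -1 - 2*P
(40824 + x(sqrt(66 - 98), -56))/(43060 + (-11318 - 1437)) = (40824 + (-1 - 2*sqrt(66 - 98)))/(43060 + (-11318 - 1437)) = (40824 + (-1 - 8*I*sqrt(2)))/(43060 - 12755) = (40824 + (-1 - 8*I*sqrt(2)))/30305 = (40824 + (-1 - 8*I*sqrt(2)))*(1/30305) = (40823 - 8*I*sqrt(2))*(1/30305) = 40823/30305 - 8*I*sqrt(2)/30305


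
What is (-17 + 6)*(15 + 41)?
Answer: -616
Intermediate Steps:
(-17 + 6)*(15 + 41) = -11*56 = -616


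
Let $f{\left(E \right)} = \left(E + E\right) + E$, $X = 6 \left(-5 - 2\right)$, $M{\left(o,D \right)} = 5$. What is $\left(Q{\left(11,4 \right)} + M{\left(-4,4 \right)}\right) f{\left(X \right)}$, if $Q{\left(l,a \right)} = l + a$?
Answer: $-2520$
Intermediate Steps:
$Q{\left(l,a \right)} = a + l$
$X = -42$ ($X = 6 \left(-7\right) = -42$)
$f{\left(E \right)} = 3 E$ ($f{\left(E \right)} = 2 E + E = 3 E$)
$\left(Q{\left(11,4 \right)} + M{\left(-4,4 \right)}\right) f{\left(X \right)} = \left(\left(4 + 11\right) + 5\right) 3 \left(-42\right) = \left(15 + 5\right) \left(-126\right) = 20 \left(-126\right) = -2520$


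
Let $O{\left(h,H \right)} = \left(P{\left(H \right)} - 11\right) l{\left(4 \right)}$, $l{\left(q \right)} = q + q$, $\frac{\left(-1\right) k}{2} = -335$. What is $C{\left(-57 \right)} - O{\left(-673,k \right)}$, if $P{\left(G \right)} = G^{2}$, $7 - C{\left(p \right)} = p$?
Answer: $-3591048$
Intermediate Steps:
$k = 670$ ($k = \left(-2\right) \left(-335\right) = 670$)
$C{\left(p \right)} = 7 - p$
$l{\left(q \right)} = 2 q$
$O{\left(h,H \right)} = -88 + 8 H^{2}$ ($O{\left(h,H \right)} = \left(H^{2} - 11\right) 2 \cdot 4 = \left(-11 + H^{2}\right) 8 = -88 + 8 H^{2}$)
$C{\left(-57 \right)} - O{\left(-673,k \right)} = \left(7 - -57\right) - \left(-88 + 8 \cdot 670^{2}\right) = \left(7 + 57\right) - \left(-88 + 8 \cdot 448900\right) = 64 - \left(-88 + 3591200\right) = 64 - 3591112 = -3591048$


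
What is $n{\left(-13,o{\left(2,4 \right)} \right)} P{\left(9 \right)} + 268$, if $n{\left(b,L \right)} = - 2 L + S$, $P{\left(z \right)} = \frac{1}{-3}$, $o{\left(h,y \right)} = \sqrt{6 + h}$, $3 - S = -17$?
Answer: $\frac{784}{3} + \frac{4 \sqrt{2}}{3} \approx 263.22$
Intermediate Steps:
$S = 20$ ($S = 3 - -17 = 3 + 17 = 20$)
$P{\left(z \right)} = - \frac{1}{3}$
$n{\left(b,L \right)} = 20 - 2 L$ ($n{\left(b,L \right)} = - 2 L + 20 = 20 - 2 L$)
$n{\left(-13,o{\left(2,4 \right)} \right)} P{\left(9 \right)} + 268 = \left(20 - 2 \sqrt{6 + 2}\right) \left(- \frac{1}{3}\right) + 268 = \left(20 - 2 \sqrt{8}\right) \left(- \frac{1}{3}\right) + 268 = \left(20 - 2 \cdot 2 \sqrt{2}\right) \left(- \frac{1}{3}\right) + 268 = \left(20 - 4 \sqrt{2}\right) \left(- \frac{1}{3}\right) + 268 = \left(- \frac{20}{3} + \frac{4 \sqrt{2}}{3}\right) + 268 = \frac{784}{3} + \frac{4 \sqrt{2}}{3}$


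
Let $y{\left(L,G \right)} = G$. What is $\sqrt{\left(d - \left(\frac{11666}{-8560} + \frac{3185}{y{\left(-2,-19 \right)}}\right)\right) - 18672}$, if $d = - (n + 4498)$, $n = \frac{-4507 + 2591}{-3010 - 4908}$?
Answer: $\frac{i \sqrt{52058252893585010}}{1504420} \approx 151.66 i$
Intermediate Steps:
$n = \frac{958}{3959}$ ($n = - \frac{1916}{-7918} = \left(-1916\right) \left(- \frac{1}{7918}\right) = \frac{958}{3959} \approx 0.24198$)
$d = - \frac{17808540}{3959}$ ($d = - (\frac{958}{3959} + 4498) = \left(-1\right) \frac{17808540}{3959} = - \frac{17808540}{3959} \approx -4498.2$)
$\sqrt{\left(d - \left(\frac{11666}{-8560} + \frac{3185}{y{\left(-2,-19 \right)}}\right)\right) - 18672} = \sqrt{\left(- \frac{17808540}{3959} - \left(\frac{11666}{-8560} + \frac{3185}{-19}\right)\right) - 18672} = \sqrt{\left(- \frac{17808540}{3959} - \left(11666 \left(- \frac{1}{8560}\right) + 3185 \left(- \frac{1}{19}\right)\right)\right) - 18672} = \sqrt{\left(- \frac{17808540}{3959} - \left(- \frac{5833}{4280} - \frac{3185}{19}\right)\right) - 18672} = \sqrt{\left(- \frac{17808540}{3959} - - \frac{13742627}{81320}\right) - 18672} = \sqrt{\left(- \frac{17808540}{3959} + \frac{13742627}{81320}\right) - 18672} = \sqrt{- \frac{13026013201}{3008840} - 18672} = \sqrt{- \frac{69207073681}{3008840}} = \frac{i \sqrt{52058252893585010}}{1504420}$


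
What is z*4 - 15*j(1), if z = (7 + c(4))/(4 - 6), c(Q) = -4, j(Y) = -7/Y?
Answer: 99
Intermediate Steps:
z = -3/2 (z = (7 - 4)/(4 - 6) = 3/(-2) = 3*(-1/2) = -3/2 ≈ -1.5000)
z*4 - 15*j(1) = -3/2*4 - (-105)/1 = -6 - (-105) = -6 - 15*(-7) = -6 + 105 = 99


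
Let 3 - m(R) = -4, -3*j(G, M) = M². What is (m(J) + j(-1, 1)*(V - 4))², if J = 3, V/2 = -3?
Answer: 961/9 ≈ 106.78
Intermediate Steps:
j(G, M) = -M²/3
V = -6 (V = 2*(-3) = -6)
m(R) = 7 (m(R) = 3 - 1*(-4) = 3 + 4 = 7)
(m(J) + j(-1, 1)*(V - 4))² = (7 + (-⅓*1²)*(-6 - 4))² = (7 - ⅓*1*(-10))² = (7 - ⅓*(-10))² = (7 + 10/3)² = (31/3)² = 961/9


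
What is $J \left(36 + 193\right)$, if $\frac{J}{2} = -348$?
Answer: $-159384$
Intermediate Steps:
$J = -696$ ($J = 2 \left(-348\right) = -696$)
$J \left(36 + 193\right) = - 696 \left(36 + 193\right) = \left(-696\right) 229 = -159384$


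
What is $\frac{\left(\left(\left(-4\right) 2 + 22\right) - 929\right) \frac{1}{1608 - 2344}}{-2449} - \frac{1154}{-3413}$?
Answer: $\frac{2076920561}{6151809632} \approx 0.33761$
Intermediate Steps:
$\frac{\left(\left(\left(-4\right) 2 + 22\right) - 929\right) \frac{1}{1608 - 2344}}{-2449} - \frac{1154}{-3413} = \frac{\left(-8 + 22\right) - 929}{-736} \left(- \frac{1}{2449}\right) - - \frac{1154}{3413} = \left(14 - 929\right) \left(- \frac{1}{736}\right) \left(- \frac{1}{2449}\right) + \frac{1154}{3413} = \left(-915\right) \left(- \frac{1}{736}\right) \left(- \frac{1}{2449}\right) + \frac{1154}{3413} = \frac{915}{736} \left(- \frac{1}{2449}\right) + \frac{1154}{3413} = - \frac{915}{1802464} + \frac{1154}{3413} = \frac{2076920561}{6151809632}$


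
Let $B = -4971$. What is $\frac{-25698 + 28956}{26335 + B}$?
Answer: $\frac{1629}{10682} \approx 0.1525$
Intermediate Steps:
$\frac{-25698 + 28956}{26335 + B} = \frac{-25698 + 28956}{26335 - 4971} = \frac{3258}{21364} = 3258 \cdot \frac{1}{21364} = \frac{1629}{10682}$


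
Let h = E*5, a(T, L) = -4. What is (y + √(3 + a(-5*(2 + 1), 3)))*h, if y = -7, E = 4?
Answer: -140 + 20*I ≈ -140.0 + 20.0*I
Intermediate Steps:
h = 20 (h = 4*5 = 20)
(y + √(3 + a(-5*(2 + 1), 3)))*h = (-7 + √(3 - 4))*20 = (-7 + √(-1))*20 = (-7 + I)*20 = -140 + 20*I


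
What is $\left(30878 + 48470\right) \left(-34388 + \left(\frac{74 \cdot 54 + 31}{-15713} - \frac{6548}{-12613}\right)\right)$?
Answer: $- \frac{540775601676089452}{198188069} \approx -2.7286 \cdot 10^{9}$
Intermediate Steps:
$\left(30878 + 48470\right) \left(-34388 + \left(\frac{74 \cdot 54 + 31}{-15713} - \frac{6548}{-12613}\right)\right) = 79348 \left(-34388 + \left(\left(3996 + 31\right) \left(- \frac{1}{15713}\right) - - \frac{6548}{12613}\right)\right) = 79348 \left(-34388 + \left(4027 \left(- \frac{1}{15713}\right) + \frac{6548}{12613}\right)\right) = 79348 \left(-34388 + \left(- \frac{4027}{15713} + \frac{6548}{12613}\right)\right) = 79348 \left(-34388 + \frac{52096173}{198188069}\right) = 79348 \left(- \frac{6815239220599}{198188069}\right) = - \frac{540775601676089452}{198188069}$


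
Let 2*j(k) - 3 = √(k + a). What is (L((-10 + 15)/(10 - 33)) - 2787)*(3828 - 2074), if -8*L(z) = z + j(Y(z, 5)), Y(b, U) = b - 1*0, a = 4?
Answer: -899516975/184 - 877*√2001/184 ≈ -4.8889e+6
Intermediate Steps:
Y(b, U) = b (Y(b, U) = b + 0 = b)
j(k) = 3/2 + √(4 + k)/2 (j(k) = 3/2 + √(k + 4)/2 = 3/2 + √(4 + k)/2)
L(z) = -3/16 - z/8 - √(4 + z)/16 (L(z) = -(z + (3/2 + √(4 + z)/2))/8 = -(3/2 + z + √(4 + z)/2)/8 = -3/16 - z/8 - √(4 + z)/16)
(L((-10 + 15)/(10 - 33)) - 2787)*(3828 - 2074) = ((-3/16 - (-10 + 15)/(8*(10 - 33)) - √(4 + (-10 + 15)/(10 - 33))/16) - 2787)*(3828 - 2074) = ((-3/16 - 5/(8*(-23)) - √(4 + 5/(-23))/16) - 2787)*1754 = ((-3/16 - 5*(-1)/(8*23) - √(4 + 5*(-1/23))/16) - 2787)*1754 = ((-3/16 - ⅛*(-5/23) - √(4 - 5/23)/16) - 2787)*1754 = ((-3/16 + 5/184 - √2001/368) - 2787)*1754 = ((-59/368 - √2001/368) - 2787)*1754 = (-1025675/368 - √2001/368)*1754 = -899516975/184 - 877*√2001/184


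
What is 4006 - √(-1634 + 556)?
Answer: 4006 - 7*I*√22 ≈ 4006.0 - 32.833*I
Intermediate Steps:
4006 - √(-1634 + 556) = 4006 - √(-1078) = 4006 - 7*I*√22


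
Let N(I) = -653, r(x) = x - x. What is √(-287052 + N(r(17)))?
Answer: I*√287705 ≈ 536.38*I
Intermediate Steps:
r(x) = 0
√(-287052 + N(r(17))) = √(-287052 - 653) = √(-287705) = I*√287705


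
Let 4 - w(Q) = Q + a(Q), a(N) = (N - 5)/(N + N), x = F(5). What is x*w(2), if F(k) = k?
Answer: 55/4 ≈ 13.750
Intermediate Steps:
x = 5
a(N) = (-5 + N)/(2*N) (a(N) = (-5 + N)/((2*N)) = (-5 + N)*(1/(2*N)) = (-5 + N)/(2*N))
w(Q) = 4 - Q - (-5 + Q)/(2*Q) (w(Q) = 4 - (Q + (-5 + Q)/(2*Q)) = 4 + (-Q - (-5 + Q)/(2*Q)) = 4 - Q - (-5 + Q)/(2*Q))
x*w(2) = 5*(7/2 - 1*2 + (5/2)/2) = 5*(7/2 - 2 + (5/2)*(½)) = 5*(7/2 - 2 + 5/4) = 5*(11/4) = 55/4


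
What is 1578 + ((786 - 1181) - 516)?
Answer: 667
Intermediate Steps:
1578 + ((786 - 1181) - 516) = 1578 + (-395 - 516) = 1578 - 911 = 667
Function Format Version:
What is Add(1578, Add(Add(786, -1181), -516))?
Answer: 667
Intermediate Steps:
Add(1578, Add(Add(786, -1181), -516)) = Add(1578, Add(-395, -516)) = Add(1578, -911) = 667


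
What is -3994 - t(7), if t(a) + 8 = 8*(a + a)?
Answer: -4098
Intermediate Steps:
t(a) = -8 + 16*a (t(a) = -8 + 8*(a + a) = -8 + 8*(2*a) = -8 + 16*a)
-3994 - t(7) = -3994 - (-8 + 16*7) = -3994 - (-8 + 112) = -3994 - 1*104 = -3994 - 104 = -4098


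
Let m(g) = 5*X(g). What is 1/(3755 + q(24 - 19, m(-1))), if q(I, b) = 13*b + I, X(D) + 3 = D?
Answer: 1/3500 ≈ 0.00028571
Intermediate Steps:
X(D) = -3 + D
m(g) = -15 + 5*g (m(g) = 5*(-3 + g) = -15 + 5*g)
q(I, b) = I + 13*b
1/(3755 + q(24 - 19, m(-1))) = 1/(3755 + ((24 - 19) + 13*(-15 + 5*(-1)))) = 1/(3755 + (5 + 13*(-15 - 5))) = 1/(3755 + (5 + 13*(-20))) = 1/(3755 + (5 - 260)) = 1/(3755 - 255) = 1/3500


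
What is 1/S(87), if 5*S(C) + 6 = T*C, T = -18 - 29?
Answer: -1/819 ≈ -0.0012210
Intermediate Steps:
T = -47
S(C) = -6/5 - 47*C/5 (S(C) = -6/5 + (-47*C)/5 = -6/5 - 47*C/5)
1/S(87) = 1/(-6/5 - 47/5*87) = 1/(-6/5 - 4089/5) = 1/(-819) = -1/819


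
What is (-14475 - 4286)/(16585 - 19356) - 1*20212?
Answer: -55988691/2771 ≈ -20205.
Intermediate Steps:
(-14475 - 4286)/(16585 - 19356) - 1*20212 = -18761/(-2771) - 20212 = -18761*(-1/2771) - 20212 = 18761/2771 - 20212 = -55988691/2771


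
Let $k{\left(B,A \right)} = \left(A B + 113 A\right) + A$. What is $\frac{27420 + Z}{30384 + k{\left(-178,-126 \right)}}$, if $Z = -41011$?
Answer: $- \frac{13591}{38448} \approx -0.35349$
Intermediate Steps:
$k{\left(B,A \right)} = 114 A + A B$ ($k{\left(B,A \right)} = \left(113 A + A B\right) + A = 114 A + A B$)
$\frac{27420 + Z}{30384 + k{\left(-178,-126 \right)}} = \frac{27420 - 41011}{30384 - 126 \left(114 - 178\right)} = - \frac{13591}{30384 - -8064} = - \frac{13591}{30384 + 8064} = - \frac{13591}{38448}$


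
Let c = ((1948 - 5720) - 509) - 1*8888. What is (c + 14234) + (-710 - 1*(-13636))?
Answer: 13991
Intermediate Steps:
c = -13169 (c = (-3772 - 509) - 8888 = -4281 - 8888 = -13169)
(c + 14234) + (-710 - 1*(-13636)) = (-13169 + 14234) + (-710 - 1*(-13636)) = 1065 + (-710 + 13636) = 1065 + 12926 = 13991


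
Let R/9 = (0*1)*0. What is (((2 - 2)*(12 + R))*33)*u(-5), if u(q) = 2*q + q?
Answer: 0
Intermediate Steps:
R = 0 (R = 9*((0*1)*0) = 9*(0*0) = 9*0 = 0)
u(q) = 3*q
(((2 - 2)*(12 + R))*33)*u(-5) = (((2 - 2)*(12 + 0))*33)*(3*(-5)) = ((0*12)*33)*(-15) = (0*33)*(-15) = 0*(-15) = 0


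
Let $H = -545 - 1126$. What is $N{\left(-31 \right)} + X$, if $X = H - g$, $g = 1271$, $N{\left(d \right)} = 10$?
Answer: $-2932$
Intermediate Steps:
$H = -1671$
$X = -2942$ ($X = -1671 - 1271 = -2942$)
$N{\left(-31 \right)} + X = 10 - 2942 = -2932$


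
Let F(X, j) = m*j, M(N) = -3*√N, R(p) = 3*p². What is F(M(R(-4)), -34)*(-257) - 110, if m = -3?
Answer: -26324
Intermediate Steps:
F(X, j) = -3*j
F(M(R(-4)), -34)*(-257) - 110 = -3*(-34)*(-257) - 110 = 102*(-257) - 110 = -26214 - 110 = -26324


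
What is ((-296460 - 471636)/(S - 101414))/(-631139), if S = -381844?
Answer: -128016/50833828477 ≈ -2.5183e-6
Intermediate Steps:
((-296460 - 471636)/(S - 101414))/(-631139) = ((-296460 - 471636)/(-381844 - 101414))/(-631139) = -768096/(-483258)*(-1/631139) = -768096*(-1/483258)*(-1/631139) = (128016/80543)*(-1/631139) = -128016/50833828477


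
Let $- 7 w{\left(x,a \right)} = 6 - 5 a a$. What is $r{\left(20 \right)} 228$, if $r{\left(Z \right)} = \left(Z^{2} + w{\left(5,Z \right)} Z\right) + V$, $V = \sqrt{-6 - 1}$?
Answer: $\frac{9731040}{7} + 228 i \sqrt{7} \approx 1.3901 \cdot 10^{6} + 603.23 i$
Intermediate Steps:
$w{\left(x,a \right)} = - \frac{6}{7} + \frac{5 a^{2}}{7}$ ($w{\left(x,a \right)} = - \frac{6 - 5 a a}{7} = - \frac{6 - 5 a^{2}}{7} = - \frac{6}{7} + \frac{5 a^{2}}{7}$)
$V = i \sqrt{7}$ ($V = \sqrt{-7} = i \sqrt{7} \approx 2.6458 i$)
$r{\left(Z \right)} = Z^{2} + i \sqrt{7} + Z \left(- \frac{6}{7} + \frac{5 Z^{2}}{7}\right)$ ($r{\left(Z \right)} = \left(Z^{2} + \left(- \frac{6}{7} + \frac{5 Z^{2}}{7}\right) Z\right) + i \sqrt{7} = \left(Z^{2} + Z \left(- \frac{6}{7} + \frac{5 Z^{2}}{7}\right)\right) + i \sqrt{7} = Z^{2} + i \sqrt{7} + Z \left(- \frac{6}{7} + \frac{5 Z^{2}}{7}\right)$)
$r{\left(20 \right)} 228 = \left(20^{2} + i \sqrt{7} + \frac{1}{7} \cdot 20 \left(-6 + 5 \cdot 20^{2}\right)\right) 228 = \left(400 + i \sqrt{7} + \frac{1}{7} \cdot 20 \left(-6 + 5 \cdot 400\right)\right) 228 = \left(400 + i \sqrt{7} + \frac{1}{7} \cdot 20 \left(-6 + 2000\right)\right) 228 = \left(400 + i \sqrt{7} + \frac{1}{7} \cdot 20 \cdot 1994\right) 228 = \left(400 + i \sqrt{7} + \frac{39880}{7}\right) 228 = \left(\frac{42680}{7} + i \sqrt{7}\right) 228 = \frac{9731040}{7} + 228 i \sqrt{7}$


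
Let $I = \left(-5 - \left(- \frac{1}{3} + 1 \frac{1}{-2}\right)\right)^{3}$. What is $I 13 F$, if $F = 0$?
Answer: $0$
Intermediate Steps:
$I = - \frac{15625}{216}$ ($I = \left(-5 - \left(\left(-1\right) \frac{1}{3} + 1 \left(- \frac{1}{2}\right)\right)\right)^{3} = \left(-5 - \left(- \frac{1}{3} - \frac{1}{2}\right)\right)^{3} = \left(-5 - - \frac{5}{6}\right)^{3} = \left(-5 + \frac{5}{6}\right)^{3} = \left(- \frac{25}{6}\right)^{3} = - \frac{15625}{216} \approx -72.338$)
$I 13 F = - \frac{15625 \cdot 13 \cdot 0}{216} = \left(- \frac{15625}{216}\right) 0 = 0$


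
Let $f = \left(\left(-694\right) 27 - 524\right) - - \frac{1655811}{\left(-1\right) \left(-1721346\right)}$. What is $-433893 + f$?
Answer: $- \frac{260011630273}{573782} \approx -4.5315 \cdot 10^{5}$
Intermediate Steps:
$f = - \frac{11051636947}{573782}$ ($f = \left(-18738 - 524\right) - - \frac{1655811}{1721346} = -19262 - \left(-1655811\right) \frac{1}{1721346} = -19262 - - \frac{551937}{573782} = -19262 + \frac{551937}{573782} = - \frac{11051636947}{573782} \approx -19261.0$)
$-433893 + f = -433893 - \frac{11051636947}{573782} = - \frac{260011630273}{573782}$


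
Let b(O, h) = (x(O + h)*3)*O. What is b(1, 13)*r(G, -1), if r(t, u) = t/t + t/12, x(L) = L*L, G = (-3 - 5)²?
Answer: 3724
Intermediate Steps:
G = 64 (G = (-8)² = 64)
x(L) = L²
r(t, u) = 1 + t/12 (r(t, u) = 1 + t*(1/12) = 1 + t/12)
b(O, h) = 3*O*(O + h)² (b(O, h) = ((O + h)²*3)*O = (3*(O + h)²)*O = 3*O*(O + h)²)
b(1, 13)*r(G, -1) = (3*1*(1 + 13)²)*(1 + (1/12)*64) = (3*1*14²)*(1 + 16/3) = (3*1*196)*(19/3) = 588*(19/3) = 3724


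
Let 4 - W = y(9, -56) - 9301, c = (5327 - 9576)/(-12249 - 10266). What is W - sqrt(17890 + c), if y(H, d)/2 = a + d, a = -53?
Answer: 9523 - sqrt(9068987941485)/22515 ≈ 9389.3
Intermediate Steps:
c = 4249/22515 (c = -4249/(-22515) = -4249*(-1/22515) = 4249/22515 ≈ 0.18872)
y(H, d) = -106 + 2*d (y(H, d) = 2*(-53 + d) = -106 + 2*d)
W = 9523 (W = 4 - ((-106 + 2*(-56)) - 9301) = 4 - ((-106 - 112) - 9301) = 4 - (-218 - 9301) = 4 - 1*(-9519) = 4 + 9519 = 9523)
W - sqrt(17890 + c) = 9523 - sqrt(17890 + 4249/22515) = 9523 - sqrt(402797599/22515) = 9523 - sqrt(9068987941485)/22515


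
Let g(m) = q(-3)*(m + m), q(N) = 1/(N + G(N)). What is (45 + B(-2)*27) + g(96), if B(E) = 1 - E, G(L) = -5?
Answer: 102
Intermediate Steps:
q(N) = 1/(-5 + N) (q(N) = 1/(N - 5) = 1/(-5 + N))
g(m) = -m/4 (g(m) = (m + m)/(-5 - 3) = (2*m)/(-8) = -m/4)
(45 + B(-2)*27) + g(96) = (45 + (1 - 1*(-2))*27) - ¼*96 = (45 + (1 + 2)*27) - 24 = (45 + 3*27) - 24 = (45 + 81) - 24 = 126 - 24 = 102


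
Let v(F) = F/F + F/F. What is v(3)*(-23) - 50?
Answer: -96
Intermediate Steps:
v(F) = 2 (v(F) = 1 + 1 = 2)
v(3)*(-23) - 50 = 2*(-23) - 50 = -46 - 50 = -96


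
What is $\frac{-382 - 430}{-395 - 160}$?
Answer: $\frac{812}{555} \approx 1.4631$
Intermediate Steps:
$\frac{-382 - 430}{-395 - 160} = \frac{-382 - 430}{-555} = \left(-812\right) \left(- \frac{1}{555}\right) = \frac{812}{555}$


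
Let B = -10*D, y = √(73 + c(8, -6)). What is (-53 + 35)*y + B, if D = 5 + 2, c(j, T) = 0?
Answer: -70 - 18*√73 ≈ -223.79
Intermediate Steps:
y = √73 (y = √(73 + 0) = √73 ≈ 8.5440)
D = 7
B = -70 (B = -10*7 = -70)
(-53 + 35)*y + B = (-53 + 35)*√73 - 70 = -18*√73 - 70 = -70 - 18*√73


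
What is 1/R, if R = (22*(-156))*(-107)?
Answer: 1/367224 ≈ 2.7231e-6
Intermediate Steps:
R = 367224 (R = -3432*(-107) = 367224)
1/R = 1/367224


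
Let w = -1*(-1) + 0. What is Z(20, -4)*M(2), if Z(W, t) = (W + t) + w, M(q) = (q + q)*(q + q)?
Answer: 272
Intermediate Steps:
w = 1 (w = 1 + 0 = 1)
M(q) = 4*q² (M(q) = (2*q)*(2*q) = 4*q²)
Z(W, t) = 1 + W + t (Z(W, t) = (W + t) + 1 = 1 + W + t)
Z(20, -4)*M(2) = (1 + 20 - 4)*(4*2²) = 17*(4*4) = 17*16 = 272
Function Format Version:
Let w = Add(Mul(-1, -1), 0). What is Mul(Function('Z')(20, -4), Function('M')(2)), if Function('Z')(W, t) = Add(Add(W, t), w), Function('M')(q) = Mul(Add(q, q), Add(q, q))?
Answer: 272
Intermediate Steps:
w = 1 (w = Add(1, 0) = 1)
Function('M')(q) = Mul(4, Pow(q, 2)) (Function('M')(q) = Mul(Mul(2, q), Mul(2, q)) = Mul(4, Pow(q, 2)))
Function('Z')(W, t) = Add(1, W, t) (Function('Z')(W, t) = Add(Add(W, t), 1) = Add(1, W, t))
Mul(Function('Z')(20, -4), Function('M')(2)) = Mul(Add(1, 20, -4), Mul(4, Pow(2, 2))) = Mul(17, Mul(4, 4)) = Mul(17, 16) = 272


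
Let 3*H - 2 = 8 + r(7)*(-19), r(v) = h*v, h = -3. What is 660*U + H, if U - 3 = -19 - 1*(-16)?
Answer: 409/3 ≈ 136.33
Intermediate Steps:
U = 0 (U = 3 + (-19 - 1*(-16)) = 3 + (-19 + 16) = 3 - 3 = 0)
r(v) = -3*v
H = 409/3 (H = 2/3 + (8 - 3*7*(-19))/3 = 2/3 + (8 - 21*(-19))/3 = 2/3 + (8 + 399)/3 = 2/3 + (1/3)*407 = 2/3 + 407/3 = 409/3 ≈ 136.33)
660*U + H = 660*0 + 409/3 = 0 + 409/3 = 409/3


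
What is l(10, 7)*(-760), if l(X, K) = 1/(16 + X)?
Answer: -380/13 ≈ -29.231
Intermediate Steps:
l(10, 7)*(-760) = -760/(16 + 10) = -760/26 = (1/26)*(-760) = -380/13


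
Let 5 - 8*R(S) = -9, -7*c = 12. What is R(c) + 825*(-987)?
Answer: -3257093/4 ≈ -8.1427e+5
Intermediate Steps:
c = -12/7 (c = -1/7*12 = -12/7 ≈ -1.7143)
R(S) = 7/4 (R(S) = 5/8 - 1/8*(-9) = 5/8 + 9/8 = 7/4)
R(c) + 825*(-987) = 7/4 + 825*(-987) = 7/4 - 814275 = -3257093/4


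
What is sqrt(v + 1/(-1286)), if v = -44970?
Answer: I*sqrt(74371207406)/1286 ≈ 212.06*I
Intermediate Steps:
sqrt(v + 1/(-1286)) = sqrt(-44970 + 1/(-1286)) = sqrt(-44970 - 1/1286) = sqrt(-57831421/1286) = I*sqrt(74371207406)/1286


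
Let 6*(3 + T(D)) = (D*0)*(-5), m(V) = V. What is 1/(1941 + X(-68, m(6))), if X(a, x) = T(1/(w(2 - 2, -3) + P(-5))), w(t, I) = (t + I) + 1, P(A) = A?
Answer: 1/1938 ≈ 0.00051600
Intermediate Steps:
w(t, I) = 1 + I + t (w(t, I) = (I + t) + 1 = 1 + I + t)
T(D) = -3 (T(D) = -3 + ((D*0)*(-5))/6 = -3 + (0*(-5))/6 = -3 + (⅙)*0 = -3 + 0 = -3)
X(a, x) = -3
1/(1941 + X(-68, m(6))) = 1/(1941 - 3) = 1/1938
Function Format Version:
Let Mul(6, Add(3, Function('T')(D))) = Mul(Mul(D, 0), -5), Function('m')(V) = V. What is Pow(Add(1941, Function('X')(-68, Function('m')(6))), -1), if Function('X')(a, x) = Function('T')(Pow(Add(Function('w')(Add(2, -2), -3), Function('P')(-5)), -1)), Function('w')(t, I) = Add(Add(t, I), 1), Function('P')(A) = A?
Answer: Rational(1, 1938) ≈ 0.00051600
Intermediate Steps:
Function('w')(t, I) = Add(1, I, t) (Function('w')(t, I) = Add(Add(I, t), 1) = Add(1, I, t))
Function('T')(D) = -3 (Function('T')(D) = Add(-3, Mul(Rational(1, 6), Mul(Mul(D, 0), -5))) = Add(-3, Mul(Rational(1, 6), Mul(0, -5))) = Add(-3, Mul(Rational(1, 6), 0)) = Add(-3, 0) = -3)
Function('X')(a, x) = -3
Pow(Add(1941, Function('X')(-68, Function('m')(6))), -1) = Pow(Add(1941, -3), -1) = Pow(1938, -1) = Rational(1, 1938)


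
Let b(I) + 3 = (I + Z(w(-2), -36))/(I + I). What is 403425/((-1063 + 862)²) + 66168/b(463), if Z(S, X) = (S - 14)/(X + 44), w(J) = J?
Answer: -274944209227/10401013 ≈ -26434.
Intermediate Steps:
Z(S, X) = (-14 + S)/(44 + X)
b(I) = -3 + (-2 + I)/(2*I) (b(I) = -3 + (I + (-14 - 2)/(44 - 36))/(I + I) = -3 + (I - 16/8)/((2*I)) = -3 + (I + (⅛)*(-16))*(1/(2*I)) = -3 + (I - 2)*(1/(2*I)) = -3 + (-2 + I)*(1/(2*I)) = -3 + (-2 + I)/(2*I))
403425/((-1063 + 862)²) + 66168/b(463) = 403425/((-1063 + 862)²) + 66168/(-5/2 - 1/463) = 403425/((-201)²) + 66168/(-5/2 - 1*1/463) = 403425/40401 + 66168/(-5/2 - 1/463) = 403425*(1/40401) + 66168/(-2317/926) = 44825/4489 + 66168*(-926/2317) = 44825/4489 - 61271568/2317 = -274944209227/10401013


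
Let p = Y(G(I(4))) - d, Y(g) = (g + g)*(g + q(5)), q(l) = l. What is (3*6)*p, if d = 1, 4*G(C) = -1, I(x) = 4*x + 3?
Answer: -243/4 ≈ -60.750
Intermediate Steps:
I(x) = 3 + 4*x
G(C) = -¼ (G(C) = (¼)*(-1) = -¼)
Y(g) = 2*g*(5 + g) (Y(g) = (g + g)*(g + 5) = (2*g)*(5 + g) = 2*g*(5 + g))
p = -27/8 (p = 2*(-¼)*(5 - ¼) - 1*1 = 2*(-¼)*(19/4) - 1 = -19/8 - 1 = -27/8 ≈ -3.3750)
(3*6)*p = (3*6)*(-27/8) = 18*(-27/8) = -243/4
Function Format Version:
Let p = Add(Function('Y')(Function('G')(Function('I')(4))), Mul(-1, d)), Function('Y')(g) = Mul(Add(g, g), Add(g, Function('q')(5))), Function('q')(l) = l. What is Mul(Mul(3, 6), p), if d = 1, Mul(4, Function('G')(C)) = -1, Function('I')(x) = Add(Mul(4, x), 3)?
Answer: Rational(-243, 4) ≈ -60.750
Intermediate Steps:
Function('I')(x) = Add(3, Mul(4, x))
Function('G')(C) = Rational(-1, 4) (Function('G')(C) = Mul(Rational(1, 4), -1) = Rational(-1, 4))
Function('Y')(g) = Mul(2, g, Add(5, g)) (Function('Y')(g) = Mul(Add(g, g), Add(g, 5)) = Mul(Mul(2, g), Add(5, g)) = Mul(2, g, Add(5, g)))
p = Rational(-27, 8) (p = Add(Mul(2, Rational(-1, 4), Add(5, Rational(-1, 4))), Mul(-1, 1)) = Add(Mul(2, Rational(-1, 4), Rational(19, 4)), -1) = Add(Rational(-19, 8), -1) = Rational(-27, 8) ≈ -3.3750)
Mul(Mul(3, 6), p) = Mul(Mul(3, 6), Rational(-27, 8)) = Mul(18, Rational(-27, 8)) = Rational(-243, 4)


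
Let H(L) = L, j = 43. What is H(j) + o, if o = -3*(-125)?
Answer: 418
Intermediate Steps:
o = 375
H(j) + o = 43 + 375 = 418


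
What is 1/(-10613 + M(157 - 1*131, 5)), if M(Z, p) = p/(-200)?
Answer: -40/424521 ≈ -9.4224e-5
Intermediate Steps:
M(Z, p) = -p/200 (M(Z, p) = p*(-1/200) = -p/200)
1/(-10613 + M(157 - 1*131, 5)) = 1/(-10613 - 1/200*5) = 1/(-10613 - 1/40) = 1/(-424521/40) = -40/424521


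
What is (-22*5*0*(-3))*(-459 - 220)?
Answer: 0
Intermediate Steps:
(-22*5*0*(-3))*(-459 - 220) = -0*(-3)*(-679) = -22*0*(-679) = 0*(-679) = 0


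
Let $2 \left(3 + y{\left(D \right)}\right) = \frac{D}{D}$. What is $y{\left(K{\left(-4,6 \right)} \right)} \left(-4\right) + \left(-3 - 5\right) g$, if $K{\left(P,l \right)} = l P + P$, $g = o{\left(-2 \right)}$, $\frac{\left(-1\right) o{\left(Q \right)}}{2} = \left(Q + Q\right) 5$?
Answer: $-310$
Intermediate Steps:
$o{\left(Q \right)} = - 20 Q$ ($o{\left(Q \right)} = - 2 \left(Q + Q\right) 5 = - 2 \cdot 2 Q 5 = - 2 \cdot 10 Q = - 20 Q$)
$g = 40$ ($g = \left(-20\right) \left(-2\right) = 40$)
$K{\left(P,l \right)} = P + P l$ ($K{\left(P,l \right)} = P l + P = P + P l$)
$y{\left(D \right)} = - \frac{5}{2}$ ($y{\left(D \right)} = -3 + \frac{D \frac{1}{D}}{2} = -3 + \frac{1}{2} \cdot 1 = -3 + \frac{1}{2} = - \frac{5}{2}$)
$y{\left(K{\left(-4,6 \right)} \right)} \left(-4\right) + \left(-3 - 5\right) g = \left(- \frac{5}{2}\right) \left(-4\right) + \left(-3 - 5\right) 40 = 10 - 320 = -310$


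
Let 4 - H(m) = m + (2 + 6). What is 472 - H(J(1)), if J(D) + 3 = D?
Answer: 474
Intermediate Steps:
J(D) = -3 + D
H(m) = -4 - m (H(m) = 4 - (m + (2 + 6)) = 4 - (m + 8) = 4 - (8 + m) = 4 + (-8 - m) = -4 - m)
472 - H(J(1)) = 472 - (-4 - (-3 + 1)) = 472 - (-4 - 1*(-2)) = 472 - (-4 + 2) = 472 - 1*(-2) = 472 + 2 = 474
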